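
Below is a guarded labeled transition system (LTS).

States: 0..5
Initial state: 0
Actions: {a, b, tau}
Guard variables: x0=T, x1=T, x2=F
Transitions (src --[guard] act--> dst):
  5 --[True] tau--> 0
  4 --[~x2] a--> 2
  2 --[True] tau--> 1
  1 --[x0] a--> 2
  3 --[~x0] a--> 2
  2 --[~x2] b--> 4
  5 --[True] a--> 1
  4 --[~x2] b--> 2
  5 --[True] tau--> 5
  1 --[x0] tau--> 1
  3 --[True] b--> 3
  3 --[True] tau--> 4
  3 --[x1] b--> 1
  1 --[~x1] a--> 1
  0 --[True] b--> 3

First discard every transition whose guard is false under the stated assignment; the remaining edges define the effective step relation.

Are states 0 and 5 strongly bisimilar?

Answer: NOT BISIMILAR

Working:
Refine partition for ~:
  π0 = {{0,1,2,3,4,5}}
  π1 = {{0},{1,5},{2,3},{4}}
  π2 = {{0},{1},{2},{3},{4},{5}}
Fixed point at round 3; 6 class(es).
class of 0: {0}; class of 5: {5}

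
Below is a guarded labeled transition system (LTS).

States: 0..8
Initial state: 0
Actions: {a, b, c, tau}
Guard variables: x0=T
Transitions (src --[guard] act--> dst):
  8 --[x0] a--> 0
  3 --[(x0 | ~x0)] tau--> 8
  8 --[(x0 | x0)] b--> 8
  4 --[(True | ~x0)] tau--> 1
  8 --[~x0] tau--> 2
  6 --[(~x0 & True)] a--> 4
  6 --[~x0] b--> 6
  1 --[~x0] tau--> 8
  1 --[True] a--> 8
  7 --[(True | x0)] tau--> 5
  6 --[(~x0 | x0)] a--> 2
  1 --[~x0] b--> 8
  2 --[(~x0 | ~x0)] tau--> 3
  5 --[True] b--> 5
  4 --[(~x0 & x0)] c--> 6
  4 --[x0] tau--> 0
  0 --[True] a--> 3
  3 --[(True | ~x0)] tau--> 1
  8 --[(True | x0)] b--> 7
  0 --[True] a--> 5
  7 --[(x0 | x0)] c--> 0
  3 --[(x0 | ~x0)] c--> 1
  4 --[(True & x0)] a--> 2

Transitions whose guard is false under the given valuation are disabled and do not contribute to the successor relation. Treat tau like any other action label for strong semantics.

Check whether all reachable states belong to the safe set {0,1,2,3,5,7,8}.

Answer: INVARIANT HOLDS

Working:
Inv-set: {0,1,2,3,5,7,8}
Reachable = {0,1,3,5,7,8}
  0: safe
  1: safe
  3: safe
  5: safe
  7: safe
  8: safe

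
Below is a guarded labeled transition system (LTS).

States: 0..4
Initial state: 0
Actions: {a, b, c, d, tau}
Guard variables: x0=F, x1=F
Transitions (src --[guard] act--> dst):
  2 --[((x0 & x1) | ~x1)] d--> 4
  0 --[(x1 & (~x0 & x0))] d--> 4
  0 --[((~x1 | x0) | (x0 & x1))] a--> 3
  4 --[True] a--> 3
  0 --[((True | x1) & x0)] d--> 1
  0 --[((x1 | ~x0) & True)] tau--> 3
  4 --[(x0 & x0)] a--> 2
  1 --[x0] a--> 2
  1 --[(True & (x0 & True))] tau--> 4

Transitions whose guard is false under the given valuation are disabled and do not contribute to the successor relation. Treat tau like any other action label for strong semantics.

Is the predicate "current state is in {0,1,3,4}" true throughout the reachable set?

Allowed set {0,1,3,4}
Reachable = {0,3}
  0: ✓
  3: ✓

Answer: INVARIANT HOLDS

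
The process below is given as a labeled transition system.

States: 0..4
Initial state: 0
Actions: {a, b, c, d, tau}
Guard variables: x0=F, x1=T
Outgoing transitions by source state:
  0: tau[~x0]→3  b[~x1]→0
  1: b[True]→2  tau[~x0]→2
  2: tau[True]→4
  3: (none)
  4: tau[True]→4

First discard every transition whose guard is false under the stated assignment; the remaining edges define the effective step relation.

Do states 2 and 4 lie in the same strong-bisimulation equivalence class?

Answer: BISIMILAR

Analysis:
Refine partition for ~:
  P[0] = {{0,1,2,3,4}}
  P[1] = {{0,2,4},{1},{3}}
  P[2] = {{0},{1},{2,4},{3}}
stable after 3 split(s): 4 block(s)
2∈{2,4}, 4∈{2,4}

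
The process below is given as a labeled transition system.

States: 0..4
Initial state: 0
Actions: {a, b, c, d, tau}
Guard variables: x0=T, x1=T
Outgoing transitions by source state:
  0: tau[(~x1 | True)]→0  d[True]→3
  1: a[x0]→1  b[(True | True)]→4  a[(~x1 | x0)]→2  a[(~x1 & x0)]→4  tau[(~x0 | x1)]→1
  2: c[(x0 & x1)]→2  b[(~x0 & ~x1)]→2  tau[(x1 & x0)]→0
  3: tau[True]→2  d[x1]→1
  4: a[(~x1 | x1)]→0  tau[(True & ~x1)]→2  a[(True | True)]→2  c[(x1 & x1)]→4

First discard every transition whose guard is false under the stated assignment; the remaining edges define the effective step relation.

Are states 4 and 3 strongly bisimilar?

Bisimulation quotient by refinement:
  P[0] = {{0,1,2,3,4}}
  P[1] = {{0,3},{1},{2},{4}}
  P[2] = {{0},{1},{2},{3},{4}}
Fixed point at round 3; 5 class(es).
[4]={4}  [3]={3}

Answer: NOT BISIMILAR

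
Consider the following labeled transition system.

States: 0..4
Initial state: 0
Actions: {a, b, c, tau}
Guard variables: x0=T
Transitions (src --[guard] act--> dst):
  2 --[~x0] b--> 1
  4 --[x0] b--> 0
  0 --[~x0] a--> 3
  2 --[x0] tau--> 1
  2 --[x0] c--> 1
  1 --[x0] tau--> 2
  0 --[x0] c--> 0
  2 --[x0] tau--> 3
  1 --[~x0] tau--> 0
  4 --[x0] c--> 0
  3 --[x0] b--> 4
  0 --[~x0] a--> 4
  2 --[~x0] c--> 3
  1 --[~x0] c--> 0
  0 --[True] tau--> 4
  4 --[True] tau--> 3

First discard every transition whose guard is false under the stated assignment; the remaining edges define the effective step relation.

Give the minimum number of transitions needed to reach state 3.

BFS to 3:
  Layer 0: {0}
  Layer 1: {4}
  Layer 2: {3}
3 enters at depth 2; path tau·tau

Answer: 2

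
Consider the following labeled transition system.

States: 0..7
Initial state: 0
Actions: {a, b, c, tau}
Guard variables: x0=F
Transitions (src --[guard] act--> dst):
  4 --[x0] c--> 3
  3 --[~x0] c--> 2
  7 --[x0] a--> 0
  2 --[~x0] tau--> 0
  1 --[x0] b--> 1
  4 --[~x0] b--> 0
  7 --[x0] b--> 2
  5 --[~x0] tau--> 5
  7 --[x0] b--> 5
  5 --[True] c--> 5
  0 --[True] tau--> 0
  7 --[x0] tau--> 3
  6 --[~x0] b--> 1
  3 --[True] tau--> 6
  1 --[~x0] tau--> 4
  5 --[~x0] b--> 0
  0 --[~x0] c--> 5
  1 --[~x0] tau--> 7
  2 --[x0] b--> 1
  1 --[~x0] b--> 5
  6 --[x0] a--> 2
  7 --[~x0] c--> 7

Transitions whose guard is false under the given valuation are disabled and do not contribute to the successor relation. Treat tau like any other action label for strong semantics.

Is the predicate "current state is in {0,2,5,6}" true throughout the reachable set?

Answer: INVARIANT HOLDS

Working:
Safe = {0,2,5,6}
Reachable = {0,5}
  0: ok
  5: ok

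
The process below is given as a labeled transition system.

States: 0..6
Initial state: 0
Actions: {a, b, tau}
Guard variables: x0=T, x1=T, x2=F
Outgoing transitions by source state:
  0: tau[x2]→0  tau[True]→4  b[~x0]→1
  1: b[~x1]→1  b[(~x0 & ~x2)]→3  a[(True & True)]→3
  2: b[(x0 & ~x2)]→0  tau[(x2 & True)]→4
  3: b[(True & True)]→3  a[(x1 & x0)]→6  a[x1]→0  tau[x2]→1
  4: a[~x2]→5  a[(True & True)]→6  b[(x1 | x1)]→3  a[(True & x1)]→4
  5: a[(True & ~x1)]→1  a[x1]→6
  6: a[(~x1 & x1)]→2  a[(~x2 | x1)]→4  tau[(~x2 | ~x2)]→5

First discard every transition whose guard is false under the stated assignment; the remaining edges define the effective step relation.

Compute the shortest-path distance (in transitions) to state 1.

Answer: UNREACHABLE

Trace:
BFS to 1:
  L0 = {0}
  L1 = {4}
  L2 = {3,5,6}
1 never appears.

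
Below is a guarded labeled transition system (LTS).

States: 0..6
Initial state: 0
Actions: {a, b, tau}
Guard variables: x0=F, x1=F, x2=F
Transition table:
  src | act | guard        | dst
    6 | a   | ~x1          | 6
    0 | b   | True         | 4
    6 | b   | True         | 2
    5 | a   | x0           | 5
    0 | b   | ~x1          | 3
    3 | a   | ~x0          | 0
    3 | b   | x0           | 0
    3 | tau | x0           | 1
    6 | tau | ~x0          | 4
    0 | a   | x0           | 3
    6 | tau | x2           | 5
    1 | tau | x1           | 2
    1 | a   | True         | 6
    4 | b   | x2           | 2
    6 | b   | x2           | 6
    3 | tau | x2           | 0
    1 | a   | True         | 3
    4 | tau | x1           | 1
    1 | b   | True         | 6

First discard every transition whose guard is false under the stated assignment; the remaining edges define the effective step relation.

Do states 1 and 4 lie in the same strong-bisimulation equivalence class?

Refine partition for ~:
  round 0: {{0,1,2,3,4,5,6}}
  round 1: {{0},{1},{2,4,5},{3},{6}}
Fixed point at round 2; 5 class(es).
1∈{1}, 4∈{2,4,5}

Answer: NOT BISIMILAR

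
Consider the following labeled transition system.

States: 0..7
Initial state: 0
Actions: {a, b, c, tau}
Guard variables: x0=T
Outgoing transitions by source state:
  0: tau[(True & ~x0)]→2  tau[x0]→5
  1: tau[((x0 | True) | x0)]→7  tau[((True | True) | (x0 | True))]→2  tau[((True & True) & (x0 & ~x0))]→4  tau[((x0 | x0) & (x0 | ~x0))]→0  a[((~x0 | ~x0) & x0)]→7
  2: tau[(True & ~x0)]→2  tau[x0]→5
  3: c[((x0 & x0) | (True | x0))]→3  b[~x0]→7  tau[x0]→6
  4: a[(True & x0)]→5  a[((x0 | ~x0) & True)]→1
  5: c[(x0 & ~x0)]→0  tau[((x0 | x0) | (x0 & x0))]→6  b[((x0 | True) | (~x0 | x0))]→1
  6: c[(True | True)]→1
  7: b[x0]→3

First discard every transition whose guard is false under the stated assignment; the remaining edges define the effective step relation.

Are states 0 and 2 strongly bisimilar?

Refine partition for ~:
  round 0: {{0,1,2,3,4,5,6,7}}
  round 1: {{0,1,2},{3},{4},{5},{6},{7}}
  round 2: {{0,2},{1},{3},{4},{5},{6},{7}}
7 equivalence class(es) (converged in 3)
0∈{0,2}, 2∈{0,2}

Answer: BISIMILAR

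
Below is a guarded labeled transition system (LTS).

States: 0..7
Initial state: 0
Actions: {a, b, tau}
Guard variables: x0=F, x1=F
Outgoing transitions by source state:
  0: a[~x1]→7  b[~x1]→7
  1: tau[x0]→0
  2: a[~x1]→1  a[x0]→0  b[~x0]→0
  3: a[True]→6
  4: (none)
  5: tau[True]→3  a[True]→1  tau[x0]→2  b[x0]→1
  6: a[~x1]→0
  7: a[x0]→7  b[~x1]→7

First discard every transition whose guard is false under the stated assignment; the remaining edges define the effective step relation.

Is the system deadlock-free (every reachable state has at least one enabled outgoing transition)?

Answer: DEADLOCK-FREE

Working:
Reachable = {0,7}
  0: a→7  b→7  [deg 2]
  7: b→7  [deg 1]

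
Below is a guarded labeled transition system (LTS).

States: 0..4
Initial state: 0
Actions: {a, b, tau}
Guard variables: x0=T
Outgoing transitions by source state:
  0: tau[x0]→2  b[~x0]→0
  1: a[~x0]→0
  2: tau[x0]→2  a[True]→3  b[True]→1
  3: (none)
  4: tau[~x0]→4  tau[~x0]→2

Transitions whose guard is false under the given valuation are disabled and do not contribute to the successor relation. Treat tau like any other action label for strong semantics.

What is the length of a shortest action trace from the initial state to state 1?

Answer: 2

Trace:
Layered search for 1:
  depth 0: {0}
  depth 1: {2}
  depth 2: {1,3}
depth(1)=2, e.g. tau·b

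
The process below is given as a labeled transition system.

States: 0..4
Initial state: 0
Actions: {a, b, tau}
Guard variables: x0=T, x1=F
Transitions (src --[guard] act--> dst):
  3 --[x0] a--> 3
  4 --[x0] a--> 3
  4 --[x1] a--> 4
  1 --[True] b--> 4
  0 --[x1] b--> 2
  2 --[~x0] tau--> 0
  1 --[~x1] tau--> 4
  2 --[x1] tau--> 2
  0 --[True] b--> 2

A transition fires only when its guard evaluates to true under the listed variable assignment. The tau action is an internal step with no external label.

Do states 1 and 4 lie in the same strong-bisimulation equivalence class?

Answer: NOT BISIMILAR

Trace:
Refine partition for ~:
  round 0: {{0,1,2,3,4}}
  round 1: {{0},{1},{2},{3,4}}
stable after 2 split(s): 4 block(s)
1∈{1}, 4∈{3,4}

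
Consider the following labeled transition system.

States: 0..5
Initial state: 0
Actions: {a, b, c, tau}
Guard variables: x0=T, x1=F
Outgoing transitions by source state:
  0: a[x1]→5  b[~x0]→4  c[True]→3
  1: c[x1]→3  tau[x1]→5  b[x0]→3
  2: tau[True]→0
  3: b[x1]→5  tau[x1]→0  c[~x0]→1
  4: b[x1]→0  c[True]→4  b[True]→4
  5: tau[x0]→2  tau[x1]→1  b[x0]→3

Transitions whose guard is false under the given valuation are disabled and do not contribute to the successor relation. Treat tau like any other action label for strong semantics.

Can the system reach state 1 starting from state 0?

Answer: UNREACHABLE

Trace:
7 transition(s) survive guard evaluation.
Layer 0: {0}
Layer 1: {3}  now seen {0,3}
R = {0,3}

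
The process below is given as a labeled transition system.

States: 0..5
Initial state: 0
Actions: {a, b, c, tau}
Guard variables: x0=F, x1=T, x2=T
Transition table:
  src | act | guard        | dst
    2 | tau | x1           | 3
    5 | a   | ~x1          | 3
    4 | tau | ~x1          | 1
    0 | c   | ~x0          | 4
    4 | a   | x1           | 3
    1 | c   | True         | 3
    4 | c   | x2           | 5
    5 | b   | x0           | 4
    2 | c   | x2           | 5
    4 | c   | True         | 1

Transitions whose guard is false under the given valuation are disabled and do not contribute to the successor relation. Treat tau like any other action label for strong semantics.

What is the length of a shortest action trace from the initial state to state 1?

Answer: 2

Analysis:
BFS to 1:
  L0 = {0}
  L1 = {4}
  L2 = {1,3,5}
first hit 1 at d=2 via c·c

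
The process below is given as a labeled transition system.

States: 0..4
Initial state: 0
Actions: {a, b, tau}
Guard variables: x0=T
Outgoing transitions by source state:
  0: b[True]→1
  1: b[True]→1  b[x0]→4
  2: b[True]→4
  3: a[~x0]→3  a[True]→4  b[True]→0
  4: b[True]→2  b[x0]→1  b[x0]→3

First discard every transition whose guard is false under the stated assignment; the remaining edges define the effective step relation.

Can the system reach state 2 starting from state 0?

Answer: REACHABLE

Working:
Guard filter leaves 9 enabled edge(s).
Layer 0: {0}
Layer 1: {1}  cumulative {0,1}
Layer 2: {4}  cumulative {0,1,4}
Layer 3: {2,3}  cumulative {0,1,2,3,4}
R = {0,1,2,3,4}
trace reaching 2: b·b·b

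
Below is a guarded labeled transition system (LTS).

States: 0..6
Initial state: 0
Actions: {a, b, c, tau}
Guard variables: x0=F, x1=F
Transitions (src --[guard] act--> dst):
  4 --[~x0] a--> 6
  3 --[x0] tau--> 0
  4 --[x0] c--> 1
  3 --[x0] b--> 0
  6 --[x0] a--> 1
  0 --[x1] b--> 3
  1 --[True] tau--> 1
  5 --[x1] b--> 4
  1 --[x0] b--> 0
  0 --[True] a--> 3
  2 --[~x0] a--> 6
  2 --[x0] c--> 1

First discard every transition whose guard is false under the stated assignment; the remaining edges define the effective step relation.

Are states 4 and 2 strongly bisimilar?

Answer: BISIMILAR

Analysis:
Bisimulation quotient by refinement:
  P[0] = {{0,1,2,3,4,5,6}}
  P[1] = {{0,2,4},{1},{3,5,6}}
stable after 2 split(s): 3 block(s)
class of 4: {0,2,4}; class of 2: {0,2,4}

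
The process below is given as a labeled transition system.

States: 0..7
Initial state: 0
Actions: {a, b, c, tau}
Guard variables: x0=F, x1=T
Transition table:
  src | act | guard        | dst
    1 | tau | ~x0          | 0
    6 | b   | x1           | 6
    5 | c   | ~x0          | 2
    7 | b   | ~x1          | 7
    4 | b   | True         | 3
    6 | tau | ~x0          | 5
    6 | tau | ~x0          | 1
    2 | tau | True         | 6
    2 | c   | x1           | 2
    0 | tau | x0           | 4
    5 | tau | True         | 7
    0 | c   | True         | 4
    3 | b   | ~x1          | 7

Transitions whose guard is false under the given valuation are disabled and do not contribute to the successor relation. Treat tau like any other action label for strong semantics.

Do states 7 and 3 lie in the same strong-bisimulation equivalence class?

Compute ~ classes (split until stable):
  round 0: {{0,1,2,3,4,5,6,7}}
  round 1: {{0},{1},{2,5},{3,7},{4},{6}}
  round 2: {{0},{1},{2},{3,7},{4},{5},{6}}
stable after 3 split(s): 7 block(s)
class of 7: {3,7}; class of 3: {3,7}

Answer: BISIMILAR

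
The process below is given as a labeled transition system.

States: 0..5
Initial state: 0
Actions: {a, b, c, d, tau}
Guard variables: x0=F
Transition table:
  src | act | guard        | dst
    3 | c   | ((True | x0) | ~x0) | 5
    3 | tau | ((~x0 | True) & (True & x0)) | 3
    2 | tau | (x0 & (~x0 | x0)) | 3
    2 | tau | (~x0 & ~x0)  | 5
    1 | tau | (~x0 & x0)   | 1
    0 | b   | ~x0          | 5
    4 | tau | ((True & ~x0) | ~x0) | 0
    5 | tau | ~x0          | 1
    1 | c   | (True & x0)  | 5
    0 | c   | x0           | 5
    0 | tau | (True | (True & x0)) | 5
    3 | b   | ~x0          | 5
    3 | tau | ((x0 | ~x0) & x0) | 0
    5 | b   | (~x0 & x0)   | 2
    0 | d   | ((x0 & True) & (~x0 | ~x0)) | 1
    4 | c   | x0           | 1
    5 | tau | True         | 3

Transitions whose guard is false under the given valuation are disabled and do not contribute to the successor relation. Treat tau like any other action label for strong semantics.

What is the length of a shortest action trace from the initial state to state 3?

Breadth-first toward 3:
  L0 = {0}
  L1 = {5}
  L2 = {1,3}
3 enters at depth 2; path b·tau

Answer: 2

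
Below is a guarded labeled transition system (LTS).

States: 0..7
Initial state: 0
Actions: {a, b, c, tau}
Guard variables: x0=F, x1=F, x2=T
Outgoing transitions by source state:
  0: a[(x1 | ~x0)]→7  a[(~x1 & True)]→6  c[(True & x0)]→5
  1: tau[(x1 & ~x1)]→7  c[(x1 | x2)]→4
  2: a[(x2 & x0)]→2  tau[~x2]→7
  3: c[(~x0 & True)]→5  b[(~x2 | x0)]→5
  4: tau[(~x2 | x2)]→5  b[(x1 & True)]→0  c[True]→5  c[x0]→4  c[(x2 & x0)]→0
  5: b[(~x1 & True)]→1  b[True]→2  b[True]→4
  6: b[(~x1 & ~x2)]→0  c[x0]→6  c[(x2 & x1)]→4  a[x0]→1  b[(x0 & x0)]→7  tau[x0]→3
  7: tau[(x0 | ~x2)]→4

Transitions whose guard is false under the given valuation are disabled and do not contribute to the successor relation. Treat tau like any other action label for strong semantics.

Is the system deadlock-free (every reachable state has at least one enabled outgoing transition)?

Answer: DEADLOCK at state 6

Analysis:
R = {0,6,7}
  0: a→6  a→7  [2 exit(s)]
  6: ∅  [STUCK]
  7: ∅  [STUCK]
witness 6: a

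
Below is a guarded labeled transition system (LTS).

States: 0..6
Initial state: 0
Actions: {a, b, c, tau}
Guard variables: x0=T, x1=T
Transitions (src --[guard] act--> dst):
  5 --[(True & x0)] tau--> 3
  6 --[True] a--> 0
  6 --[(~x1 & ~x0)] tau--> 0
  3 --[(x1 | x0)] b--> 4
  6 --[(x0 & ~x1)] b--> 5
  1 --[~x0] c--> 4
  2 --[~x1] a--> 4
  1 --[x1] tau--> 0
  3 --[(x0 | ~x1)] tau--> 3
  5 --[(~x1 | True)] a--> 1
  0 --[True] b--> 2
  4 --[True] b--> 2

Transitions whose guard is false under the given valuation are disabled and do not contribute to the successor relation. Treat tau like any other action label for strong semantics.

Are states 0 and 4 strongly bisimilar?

Refine partition for ~:
  P[0] = {{0,1,2,3,4,5,6}}
  P[1] = {{0,4},{1},{2},{3},{5},{6}}
Fixed point at round 2; 6 class(es).
class of 0: {0,4}; class of 4: {0,4}

Answer: BISIMILAR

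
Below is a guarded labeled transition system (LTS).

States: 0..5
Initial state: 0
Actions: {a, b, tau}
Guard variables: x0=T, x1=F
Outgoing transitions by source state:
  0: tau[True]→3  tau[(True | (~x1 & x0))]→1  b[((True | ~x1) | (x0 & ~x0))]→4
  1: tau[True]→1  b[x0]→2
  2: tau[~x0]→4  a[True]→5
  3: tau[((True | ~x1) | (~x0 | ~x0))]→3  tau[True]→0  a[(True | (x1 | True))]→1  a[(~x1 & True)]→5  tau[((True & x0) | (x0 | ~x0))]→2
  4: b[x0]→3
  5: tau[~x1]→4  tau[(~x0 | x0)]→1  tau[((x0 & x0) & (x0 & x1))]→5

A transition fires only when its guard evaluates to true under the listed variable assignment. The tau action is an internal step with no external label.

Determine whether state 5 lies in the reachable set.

After dropping false guards: 14 live edges.
depth 0: {0}
depth 1: {1,3,4}  now seen {0,1,3,4}
depth 2: {2,5}  now seen {0,1,2,3,4,5}
R = {0,1,2,3,4,5}
witness 5: tau·a

Answer: REACHABLE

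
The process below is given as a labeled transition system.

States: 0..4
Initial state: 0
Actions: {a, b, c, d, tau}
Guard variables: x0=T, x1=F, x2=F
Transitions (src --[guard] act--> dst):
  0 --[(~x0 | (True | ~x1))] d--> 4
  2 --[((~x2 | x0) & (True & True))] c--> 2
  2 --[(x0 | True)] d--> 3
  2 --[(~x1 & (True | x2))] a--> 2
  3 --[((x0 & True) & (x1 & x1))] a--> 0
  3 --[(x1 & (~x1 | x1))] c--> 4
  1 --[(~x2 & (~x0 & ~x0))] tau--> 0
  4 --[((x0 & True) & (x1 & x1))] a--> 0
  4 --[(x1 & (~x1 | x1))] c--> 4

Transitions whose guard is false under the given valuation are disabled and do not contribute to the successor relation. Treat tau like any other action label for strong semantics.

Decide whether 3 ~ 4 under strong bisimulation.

Answer: BISIMILAR

Trace:
Refine partition for ~:
  P[0] = {{0,1,2,3,4}}
  P[1] = {{0},{1,3,4},{2}}
stable after 2 split(s): 3 block(s)
3∈{1,3,4}, 4∈{1,3,4}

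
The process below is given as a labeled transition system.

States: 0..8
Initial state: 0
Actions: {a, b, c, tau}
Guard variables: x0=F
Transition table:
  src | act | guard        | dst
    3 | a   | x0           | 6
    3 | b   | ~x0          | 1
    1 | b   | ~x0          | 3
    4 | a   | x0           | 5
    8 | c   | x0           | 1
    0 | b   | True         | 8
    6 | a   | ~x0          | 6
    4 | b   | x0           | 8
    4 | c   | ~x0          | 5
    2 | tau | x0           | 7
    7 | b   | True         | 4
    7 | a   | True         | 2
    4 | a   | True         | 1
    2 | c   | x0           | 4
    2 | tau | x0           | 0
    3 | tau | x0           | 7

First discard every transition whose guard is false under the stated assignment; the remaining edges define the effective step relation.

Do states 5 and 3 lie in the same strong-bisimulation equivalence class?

Compute ~ classes (split until stable):
  π0 = {{0,1,2,3,4,5,6,7,8}}
  π1 = {{0,1,3},{2,5,8},{4},{6},{7}}
  π2 = {{0},{1,3},{2,5,8},{4},{6},{7}}
stable after 3 split(s): 6 block(s)
class of 5: {2,5,8}; class of 3: {1,3}

Answer: NOT BISIMILAR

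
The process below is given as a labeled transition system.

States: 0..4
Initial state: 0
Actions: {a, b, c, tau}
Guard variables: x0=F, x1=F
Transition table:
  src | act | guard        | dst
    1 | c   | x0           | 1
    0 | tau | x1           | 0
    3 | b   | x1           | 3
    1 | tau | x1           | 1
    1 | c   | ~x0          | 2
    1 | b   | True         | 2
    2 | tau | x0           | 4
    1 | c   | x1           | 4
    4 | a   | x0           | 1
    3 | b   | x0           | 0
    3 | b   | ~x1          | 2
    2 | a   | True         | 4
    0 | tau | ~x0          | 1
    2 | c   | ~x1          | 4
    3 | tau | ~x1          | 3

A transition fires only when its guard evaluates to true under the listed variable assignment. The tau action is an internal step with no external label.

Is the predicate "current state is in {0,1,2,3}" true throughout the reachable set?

Safe = {0,1,2,3}
R = {0,1,2,4}
  0: ✓
  1: ✓
  2: ✓
  4: ✗ unsafe
reach 4 via tau·c·a — violates

Answer: INVARIANT VIOLATED at state 4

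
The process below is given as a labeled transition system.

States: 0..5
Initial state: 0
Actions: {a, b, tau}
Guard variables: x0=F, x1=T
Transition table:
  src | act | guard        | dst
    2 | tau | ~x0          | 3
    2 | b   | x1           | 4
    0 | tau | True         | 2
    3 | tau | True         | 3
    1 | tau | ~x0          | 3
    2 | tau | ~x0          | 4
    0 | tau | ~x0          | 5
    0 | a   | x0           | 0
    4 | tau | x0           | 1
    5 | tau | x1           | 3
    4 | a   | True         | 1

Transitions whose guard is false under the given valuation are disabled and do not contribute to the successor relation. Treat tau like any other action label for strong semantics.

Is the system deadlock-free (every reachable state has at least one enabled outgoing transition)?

Answer: DEADLOCK-FREE

Analysis:
R = {0,1,2,3,4,5}
  0: tau→2  tau→5  [2 exit(s)]
  1: tau→3  [1 exit(s)]
  2: b→4  tau→3  tau→4  [3 exit(s)]
  3: tau→3  [1 exit(s)]
  4: a→1  [1 exit(s)]
  5: tau→3  [1 exit(s)]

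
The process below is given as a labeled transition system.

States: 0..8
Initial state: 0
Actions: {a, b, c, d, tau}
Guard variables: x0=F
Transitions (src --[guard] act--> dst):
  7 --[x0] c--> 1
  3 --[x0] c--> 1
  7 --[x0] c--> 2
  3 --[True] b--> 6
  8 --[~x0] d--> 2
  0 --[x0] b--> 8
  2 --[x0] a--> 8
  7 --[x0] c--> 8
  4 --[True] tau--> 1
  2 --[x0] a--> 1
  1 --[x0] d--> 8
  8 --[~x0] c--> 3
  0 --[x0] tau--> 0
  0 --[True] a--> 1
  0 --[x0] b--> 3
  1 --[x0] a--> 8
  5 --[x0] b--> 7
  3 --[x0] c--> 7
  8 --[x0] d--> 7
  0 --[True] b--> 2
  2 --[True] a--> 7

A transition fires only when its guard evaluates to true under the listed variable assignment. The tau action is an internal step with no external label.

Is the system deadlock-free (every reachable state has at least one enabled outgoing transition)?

Reachable = {0,1,2,7}
  0: a→1  b→2  [2 exit(s)]
  1: ∅  [deadlock]
  2: a→7  [1 exit(s)]
  7: ∅  [deadlock]
trace reaching 1: a

Answer: DEADLOCK at state 1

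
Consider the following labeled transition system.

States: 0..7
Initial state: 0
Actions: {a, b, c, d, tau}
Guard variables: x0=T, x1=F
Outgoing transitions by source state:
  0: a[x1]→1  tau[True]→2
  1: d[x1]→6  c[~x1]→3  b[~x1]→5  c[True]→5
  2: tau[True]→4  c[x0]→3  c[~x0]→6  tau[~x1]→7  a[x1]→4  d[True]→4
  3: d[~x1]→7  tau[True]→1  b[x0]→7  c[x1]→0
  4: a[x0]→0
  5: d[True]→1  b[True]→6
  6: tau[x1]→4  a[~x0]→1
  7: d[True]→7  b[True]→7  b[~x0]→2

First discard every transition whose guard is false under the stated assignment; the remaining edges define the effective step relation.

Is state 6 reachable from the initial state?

After dropping false guards: 16 live edges.
L0 = {0}
L1 = {2}  cumulative {0,2}
L2 = {3,4,7}  cumulative {0,2,3,4,7}
L3 = {1}  cumulative {0,1,2,3,4,7}
L4 = {5}  cumulative {0,1,2,3,4,5,7}
L5 = {6}  cumulative {0,1,2,3,4,5,6,7}
Reachable = {0,1,2,3,4,5,6,7}
witness 6: tau·c·tau·c·b

Answer: REACHABLE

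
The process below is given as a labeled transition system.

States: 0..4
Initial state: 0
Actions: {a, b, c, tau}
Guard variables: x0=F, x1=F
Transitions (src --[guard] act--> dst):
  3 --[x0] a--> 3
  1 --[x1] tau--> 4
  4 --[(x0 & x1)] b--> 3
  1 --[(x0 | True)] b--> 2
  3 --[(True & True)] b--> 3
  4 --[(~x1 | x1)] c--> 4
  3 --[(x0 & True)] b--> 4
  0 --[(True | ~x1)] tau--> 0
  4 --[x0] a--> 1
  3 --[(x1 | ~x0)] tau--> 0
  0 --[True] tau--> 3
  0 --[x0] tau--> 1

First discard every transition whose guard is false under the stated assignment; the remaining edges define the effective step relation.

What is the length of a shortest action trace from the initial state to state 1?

Breadth-first toward 1:
  L0 = {0}
  L1 = {3}
1 never appears.

Answer: UNREACHABLE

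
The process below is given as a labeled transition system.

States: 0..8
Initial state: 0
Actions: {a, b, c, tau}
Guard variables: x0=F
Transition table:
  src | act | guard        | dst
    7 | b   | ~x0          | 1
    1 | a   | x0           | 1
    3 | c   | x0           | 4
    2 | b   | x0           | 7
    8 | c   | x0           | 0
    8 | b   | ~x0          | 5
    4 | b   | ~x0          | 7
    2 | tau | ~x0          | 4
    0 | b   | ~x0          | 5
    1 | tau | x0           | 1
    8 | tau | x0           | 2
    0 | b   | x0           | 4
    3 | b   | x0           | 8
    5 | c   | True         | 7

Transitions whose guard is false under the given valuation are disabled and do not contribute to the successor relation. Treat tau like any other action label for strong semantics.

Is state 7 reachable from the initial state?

Guard filter leaves 6 enabled edge(s).
depth 0: {0}
depth 1: {5}  total {0,5}
depth 2: {7}  total {0,5,7}
depth 3: {1}  total {0,1,5,7}
Reach set: {0,1,5,7}
trace reaching 7: b·c

Answer: REACHABLE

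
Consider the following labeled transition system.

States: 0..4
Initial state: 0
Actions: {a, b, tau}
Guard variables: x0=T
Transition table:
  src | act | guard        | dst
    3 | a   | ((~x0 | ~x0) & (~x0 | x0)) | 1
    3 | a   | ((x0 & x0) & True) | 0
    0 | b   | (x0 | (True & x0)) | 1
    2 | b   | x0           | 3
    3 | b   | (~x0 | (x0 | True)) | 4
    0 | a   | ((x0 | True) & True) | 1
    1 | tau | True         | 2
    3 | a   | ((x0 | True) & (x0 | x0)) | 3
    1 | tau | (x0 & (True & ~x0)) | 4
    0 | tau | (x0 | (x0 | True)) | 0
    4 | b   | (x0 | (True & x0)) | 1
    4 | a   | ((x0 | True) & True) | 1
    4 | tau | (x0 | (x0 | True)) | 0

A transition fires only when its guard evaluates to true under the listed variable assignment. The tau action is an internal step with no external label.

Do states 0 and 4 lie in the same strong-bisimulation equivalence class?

Answer: BISIMILAR

Trace:
Refine partition for ~:
  round 0: {{0,1,2,3,4}}
  round 1: {{0,4},{1},{2},{3}}
stable after 2 split(s): 4 block(s)
[0]={0,4}  [4]={0,4}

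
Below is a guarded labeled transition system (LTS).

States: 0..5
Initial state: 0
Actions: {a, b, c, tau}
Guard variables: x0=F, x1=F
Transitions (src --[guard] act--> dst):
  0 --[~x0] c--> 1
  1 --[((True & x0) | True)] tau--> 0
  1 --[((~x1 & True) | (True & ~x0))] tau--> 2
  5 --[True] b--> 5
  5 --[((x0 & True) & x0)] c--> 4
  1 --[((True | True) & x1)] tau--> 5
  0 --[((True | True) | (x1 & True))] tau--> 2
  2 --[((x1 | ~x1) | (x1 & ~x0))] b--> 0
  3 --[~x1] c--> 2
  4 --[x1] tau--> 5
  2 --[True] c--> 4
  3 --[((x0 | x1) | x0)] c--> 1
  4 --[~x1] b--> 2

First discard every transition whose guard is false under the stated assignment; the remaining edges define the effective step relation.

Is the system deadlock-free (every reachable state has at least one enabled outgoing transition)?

Answer: DEADLOCK-FREE

Analysis:
R = {0,1,2,4}
  0: c→1  tau→2  [deg 2]
  1: tau→0  tau→2  [deg 2]
  2: b→0  c→4  [deg 2]
  4: b→2  [deg 1]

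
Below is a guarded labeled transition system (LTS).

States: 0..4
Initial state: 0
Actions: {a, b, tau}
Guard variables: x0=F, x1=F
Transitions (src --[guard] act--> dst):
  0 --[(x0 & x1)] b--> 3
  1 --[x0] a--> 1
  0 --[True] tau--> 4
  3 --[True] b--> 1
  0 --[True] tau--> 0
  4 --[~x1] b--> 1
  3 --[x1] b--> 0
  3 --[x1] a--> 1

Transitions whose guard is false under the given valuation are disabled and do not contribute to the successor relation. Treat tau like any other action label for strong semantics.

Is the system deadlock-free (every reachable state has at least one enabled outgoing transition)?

Answer: DEADLOCK at state 1

Analysis:
Reach set: {0,1,4}
  0: tau→0  tau→4  [deg 2]
  1: ∅  [deadlock]
  4: b→1  [deg 1]
witness 1: tau·b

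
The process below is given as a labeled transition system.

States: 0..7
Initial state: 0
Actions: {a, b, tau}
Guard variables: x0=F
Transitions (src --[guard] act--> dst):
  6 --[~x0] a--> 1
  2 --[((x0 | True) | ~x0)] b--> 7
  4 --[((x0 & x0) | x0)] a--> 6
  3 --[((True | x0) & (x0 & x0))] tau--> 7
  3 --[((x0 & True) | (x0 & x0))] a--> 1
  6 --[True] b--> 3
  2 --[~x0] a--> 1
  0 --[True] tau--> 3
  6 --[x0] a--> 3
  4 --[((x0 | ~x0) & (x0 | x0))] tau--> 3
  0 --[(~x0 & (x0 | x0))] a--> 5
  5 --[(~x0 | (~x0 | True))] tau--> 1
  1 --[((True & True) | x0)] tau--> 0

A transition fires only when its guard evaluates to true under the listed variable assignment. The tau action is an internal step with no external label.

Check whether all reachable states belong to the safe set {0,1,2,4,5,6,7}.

Allowed set {0,1,2,4,5,6,7}
Reach set: {0,3}
  0: safe
  3: ✗ unsafe
reach 3 via tau — violates

Answer: INVARIANT VIOLATED at state 3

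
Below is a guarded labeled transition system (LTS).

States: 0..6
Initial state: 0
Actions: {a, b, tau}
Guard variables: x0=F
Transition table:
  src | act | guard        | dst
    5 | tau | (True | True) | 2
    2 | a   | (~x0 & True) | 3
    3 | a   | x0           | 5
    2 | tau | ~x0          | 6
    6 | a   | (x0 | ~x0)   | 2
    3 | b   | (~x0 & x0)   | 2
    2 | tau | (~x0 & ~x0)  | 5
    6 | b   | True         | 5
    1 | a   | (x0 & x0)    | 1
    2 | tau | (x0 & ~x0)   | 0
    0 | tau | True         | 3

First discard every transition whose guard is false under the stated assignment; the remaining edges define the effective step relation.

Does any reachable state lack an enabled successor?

Reachable = {0,3}
  0: tau→3  [1 out]
  3: ∅  [STUCK]
Path to 3: tau

Answer: DEADLOCK at state 3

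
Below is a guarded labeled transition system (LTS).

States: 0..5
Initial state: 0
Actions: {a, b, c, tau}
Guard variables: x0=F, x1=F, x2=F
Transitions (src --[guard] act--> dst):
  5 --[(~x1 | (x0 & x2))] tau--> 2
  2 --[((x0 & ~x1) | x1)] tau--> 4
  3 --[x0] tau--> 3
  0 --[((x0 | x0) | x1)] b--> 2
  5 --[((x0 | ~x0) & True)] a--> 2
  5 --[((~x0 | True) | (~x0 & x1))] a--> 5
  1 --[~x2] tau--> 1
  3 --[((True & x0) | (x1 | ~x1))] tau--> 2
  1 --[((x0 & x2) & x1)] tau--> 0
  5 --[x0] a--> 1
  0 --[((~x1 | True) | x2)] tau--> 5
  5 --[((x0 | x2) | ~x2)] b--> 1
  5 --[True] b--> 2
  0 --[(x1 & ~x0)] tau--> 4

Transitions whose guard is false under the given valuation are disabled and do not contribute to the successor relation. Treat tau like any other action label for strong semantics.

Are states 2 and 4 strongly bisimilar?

Answer: BISIMILAR

Working:
Compute ~ classes (split until stable):
  P[0] = {{0,1,2,3,4,5}}
  P[1] = {{0,1,3},{2,4},{5}}
  P[2] = {{0},{1},{2,4},{3},{5}}
5 equivalence class(es) (converged in 3)
2∈{2,4}, 4∈{2,4}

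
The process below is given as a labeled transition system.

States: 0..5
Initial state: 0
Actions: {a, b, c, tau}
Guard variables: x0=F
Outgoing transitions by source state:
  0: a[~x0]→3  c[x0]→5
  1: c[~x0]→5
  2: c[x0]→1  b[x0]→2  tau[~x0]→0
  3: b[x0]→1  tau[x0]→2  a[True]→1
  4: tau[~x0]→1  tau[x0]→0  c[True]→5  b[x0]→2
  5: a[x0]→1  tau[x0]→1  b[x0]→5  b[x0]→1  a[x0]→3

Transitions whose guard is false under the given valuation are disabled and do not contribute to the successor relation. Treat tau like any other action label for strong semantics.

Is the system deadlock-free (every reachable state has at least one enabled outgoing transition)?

Reachable = {0,1,3,5}
  0: a→3  [1 exit(s)]
  1: c→5  [1 exit(s)]
  3: a→1  [1 exit(s)]
  5: ∅  [STUCK]
witness 5: a·a·c

Answer: DEADLOCK at state 5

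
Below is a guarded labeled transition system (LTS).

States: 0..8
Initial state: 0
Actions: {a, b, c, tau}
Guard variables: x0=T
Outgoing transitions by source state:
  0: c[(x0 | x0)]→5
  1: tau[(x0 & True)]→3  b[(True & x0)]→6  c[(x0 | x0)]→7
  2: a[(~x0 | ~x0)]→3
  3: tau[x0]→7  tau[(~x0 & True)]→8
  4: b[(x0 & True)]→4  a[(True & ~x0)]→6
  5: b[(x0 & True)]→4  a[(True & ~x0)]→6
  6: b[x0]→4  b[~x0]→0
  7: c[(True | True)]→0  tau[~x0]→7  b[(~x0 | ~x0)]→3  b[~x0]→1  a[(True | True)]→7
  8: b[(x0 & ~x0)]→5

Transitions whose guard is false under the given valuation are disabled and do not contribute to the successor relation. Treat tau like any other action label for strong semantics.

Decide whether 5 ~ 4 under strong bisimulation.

Answer: BISIMILAR

Analysis:
Compute ~ classes (split until stable):
  P[0] = {{0,1,2,3,4,5,6,7,8}}
  P[1] = {{0},{1},{2,8},{3},{4,5,6},{7}}
Fixed point at round 2; 6 class(es).
[5]={4,5,6}  [4]={4,5,6}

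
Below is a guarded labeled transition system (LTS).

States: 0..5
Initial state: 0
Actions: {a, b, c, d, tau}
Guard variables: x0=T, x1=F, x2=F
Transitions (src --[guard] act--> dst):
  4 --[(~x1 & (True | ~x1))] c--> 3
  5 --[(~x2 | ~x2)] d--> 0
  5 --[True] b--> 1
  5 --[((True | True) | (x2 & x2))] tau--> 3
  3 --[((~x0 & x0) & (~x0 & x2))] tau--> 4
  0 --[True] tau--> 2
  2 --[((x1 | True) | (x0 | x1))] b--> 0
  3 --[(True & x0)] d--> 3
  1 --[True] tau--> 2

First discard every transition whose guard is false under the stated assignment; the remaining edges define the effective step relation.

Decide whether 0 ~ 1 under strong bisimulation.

Refine partition for ~:
  P[0] = {{0,1,2,3,4,5}}
  P[1] = {{0,1},{2},{3},{4},{5}}
5 equivalence class(es) (converged in 2)
class of 0: {0,1}; class of 1: {0,1}

Answer: BISIMILAR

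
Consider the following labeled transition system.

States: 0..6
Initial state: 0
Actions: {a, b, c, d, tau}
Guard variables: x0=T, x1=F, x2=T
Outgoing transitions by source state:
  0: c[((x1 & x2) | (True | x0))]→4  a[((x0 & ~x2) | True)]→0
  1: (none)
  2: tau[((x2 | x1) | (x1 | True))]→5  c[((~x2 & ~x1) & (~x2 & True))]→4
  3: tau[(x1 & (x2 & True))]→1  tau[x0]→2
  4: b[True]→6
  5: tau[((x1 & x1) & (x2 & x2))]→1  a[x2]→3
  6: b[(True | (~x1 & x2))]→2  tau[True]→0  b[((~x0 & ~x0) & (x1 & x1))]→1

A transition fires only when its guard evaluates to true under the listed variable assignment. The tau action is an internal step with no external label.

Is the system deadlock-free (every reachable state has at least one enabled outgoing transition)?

Answer: DEADLOCK-FREE

Analysis:
R = {0,2,3,4,5,6}
  0: a→0  c→4  [2 out]
  2: tau→5  [1 out]
  3: tau→2  [1 out]
  4: b→6  [1 out]
  5: a→3  [1 out]
  6: b→2  tau→0  [2 out]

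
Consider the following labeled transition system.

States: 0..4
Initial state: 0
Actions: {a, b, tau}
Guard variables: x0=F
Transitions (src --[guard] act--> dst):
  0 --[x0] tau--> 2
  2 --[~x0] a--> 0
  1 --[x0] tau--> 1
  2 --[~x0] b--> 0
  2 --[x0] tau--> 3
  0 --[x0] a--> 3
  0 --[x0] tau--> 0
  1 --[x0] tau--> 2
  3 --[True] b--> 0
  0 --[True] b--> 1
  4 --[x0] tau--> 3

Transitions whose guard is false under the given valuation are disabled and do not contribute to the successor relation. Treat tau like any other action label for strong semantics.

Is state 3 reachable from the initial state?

4 transition(s) survive guard evaluation.
L0 = {0}
L1 = {1}  now seen {0,1}
R = {0,1}

Answer: UNREACHABLE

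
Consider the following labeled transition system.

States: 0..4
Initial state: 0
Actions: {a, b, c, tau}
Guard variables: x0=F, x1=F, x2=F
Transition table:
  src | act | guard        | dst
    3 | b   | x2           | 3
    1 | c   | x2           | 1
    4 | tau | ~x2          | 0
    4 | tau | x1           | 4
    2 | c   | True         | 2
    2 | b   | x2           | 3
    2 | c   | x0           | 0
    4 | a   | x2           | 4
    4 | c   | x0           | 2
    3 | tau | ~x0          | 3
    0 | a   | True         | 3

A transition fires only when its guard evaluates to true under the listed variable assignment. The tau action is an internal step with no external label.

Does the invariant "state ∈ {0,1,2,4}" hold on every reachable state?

Answer: INVARIANT VIOLATED at state 3

Trace:
Inv-set: {0,1,2,4}
Reach set: {0,3}
  0: ok
  3: ✗ unsafe
reach 3 via a — violates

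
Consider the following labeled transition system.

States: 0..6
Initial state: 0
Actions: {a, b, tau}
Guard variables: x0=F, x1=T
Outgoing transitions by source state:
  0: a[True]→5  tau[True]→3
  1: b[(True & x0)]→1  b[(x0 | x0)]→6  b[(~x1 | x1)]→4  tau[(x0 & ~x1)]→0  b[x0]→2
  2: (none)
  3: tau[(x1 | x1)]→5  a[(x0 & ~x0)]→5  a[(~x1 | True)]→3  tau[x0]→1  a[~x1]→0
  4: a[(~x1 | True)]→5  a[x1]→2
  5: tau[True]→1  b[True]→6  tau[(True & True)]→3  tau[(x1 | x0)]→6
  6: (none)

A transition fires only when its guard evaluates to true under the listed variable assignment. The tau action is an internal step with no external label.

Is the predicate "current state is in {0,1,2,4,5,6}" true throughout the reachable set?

Allowed set {0,1,2,4,5,6}
R = {0,1,2,3,4,5,6}
  0: safe
  1: safe
  2: safe
  3: VIOLATES
  4: safe
  5: safe
  6: safe
witness against invariant: tau → 3

Answer: INVARIANT VIOLATED at state 3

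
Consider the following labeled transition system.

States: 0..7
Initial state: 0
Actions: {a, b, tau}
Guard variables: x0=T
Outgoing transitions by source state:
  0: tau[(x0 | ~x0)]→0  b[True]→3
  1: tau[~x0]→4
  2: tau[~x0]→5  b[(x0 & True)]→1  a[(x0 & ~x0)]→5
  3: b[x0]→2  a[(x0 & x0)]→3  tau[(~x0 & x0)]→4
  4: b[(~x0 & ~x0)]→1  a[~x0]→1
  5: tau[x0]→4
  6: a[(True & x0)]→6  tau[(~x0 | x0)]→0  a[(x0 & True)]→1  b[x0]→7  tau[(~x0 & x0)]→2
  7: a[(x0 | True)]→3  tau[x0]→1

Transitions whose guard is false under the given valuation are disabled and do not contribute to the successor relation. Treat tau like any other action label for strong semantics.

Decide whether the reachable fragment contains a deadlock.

Answer: DEADLOCK at state 1

Trace:
R = {0,1,2,3}
  0: b→3  tau→0  [2 out]
  1: ∅  [STUCK]
  2: b→1  [1 out]
  3: a→3  b→2  [2 out]
Path to 1: b·b·b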